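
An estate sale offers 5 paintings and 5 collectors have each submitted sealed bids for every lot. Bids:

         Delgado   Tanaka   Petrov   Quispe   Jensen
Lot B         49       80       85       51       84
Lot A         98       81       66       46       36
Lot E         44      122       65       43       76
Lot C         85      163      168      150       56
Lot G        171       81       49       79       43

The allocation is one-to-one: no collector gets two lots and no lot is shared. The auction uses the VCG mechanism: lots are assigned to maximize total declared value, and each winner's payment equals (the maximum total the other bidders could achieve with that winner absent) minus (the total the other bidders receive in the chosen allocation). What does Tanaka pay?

Tanaka pays $11.

Efficient allocation: Delgado→Lot G ($171), Tanaka→Lot E ($122), Petrov→Lot A ($66), Quispe→Lot C ($150), Jensen→Lot B ($84); total welfare W = $593.
Tanaka receives Lot E at value $122, so the others get W − 122 = $471.
Without Tanaka: best allocation of the remaining 4 bidders over all 5 lots is Delgado→Lot G ($171), Petrov→Lot B ($85), Quispe→Lot C ($150), Jensen→Lot E ($76), total $482.
VCG payment = (others' best without Tanaka) − (others' welfare with Tanaka) = 482 − 471 = $11.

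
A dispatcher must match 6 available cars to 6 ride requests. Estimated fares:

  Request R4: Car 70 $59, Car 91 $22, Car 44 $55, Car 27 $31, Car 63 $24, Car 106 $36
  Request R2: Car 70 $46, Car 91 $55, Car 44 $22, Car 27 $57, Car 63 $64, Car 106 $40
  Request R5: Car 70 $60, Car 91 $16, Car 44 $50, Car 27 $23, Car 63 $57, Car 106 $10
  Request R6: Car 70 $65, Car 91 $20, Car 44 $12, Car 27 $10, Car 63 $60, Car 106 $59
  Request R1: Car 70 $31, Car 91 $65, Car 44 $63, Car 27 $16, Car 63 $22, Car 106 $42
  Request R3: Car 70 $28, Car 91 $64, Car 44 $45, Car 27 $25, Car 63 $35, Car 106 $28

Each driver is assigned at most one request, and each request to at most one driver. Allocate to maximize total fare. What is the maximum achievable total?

Max total: $359

This is the linear assignment problem.
Optimal: Car 70→Request R4 ($59), Car 91→Request R3 ($64), Car 44→Request R1 ($63), Car 27→Request R2 ($57), Car 63→Request R5 ($57), Car 106→Request R6 ($59) — total 59+64+63+57+57+59 = $359.
Column-greedy (each request in turn goes to its best remaining driver) gives $322, worse by 37.
Swapping Car 27↔Car 91 (Car 27→Request R3 $25, Car 91→Request R2 $55) loses 41.
Checked against all permutations: $359 is optimal.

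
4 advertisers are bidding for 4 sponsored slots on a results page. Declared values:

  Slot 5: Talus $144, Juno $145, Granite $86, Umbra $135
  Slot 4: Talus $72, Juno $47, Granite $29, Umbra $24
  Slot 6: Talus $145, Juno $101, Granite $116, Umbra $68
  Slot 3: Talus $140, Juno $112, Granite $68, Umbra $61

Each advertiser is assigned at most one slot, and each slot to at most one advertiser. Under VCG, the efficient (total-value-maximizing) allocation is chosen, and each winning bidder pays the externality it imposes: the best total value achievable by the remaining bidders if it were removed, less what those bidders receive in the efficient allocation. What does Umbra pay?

Umbra pays $98.

Efficient allocation: Talus→Slot 3 ($140), Juno→Slot 4 ($47), Granite→Slot 6 ($116), Umbra→Slot 5 ($135); total welfare W = $438.
Umbra receives Slot 5 at value $135, so the others get W − 135 = $303.
Without Umbra: best allocation of the remaining 3 bidders over all 4 slots is Talus→Slot 3 ($140), Juno→Slot 5 ($145), Granite→Slot 6 ($116), total $401.
VCG payment = (others' best without Umbra) − (others' welfare with Umbra) = 401 − 303 = $98.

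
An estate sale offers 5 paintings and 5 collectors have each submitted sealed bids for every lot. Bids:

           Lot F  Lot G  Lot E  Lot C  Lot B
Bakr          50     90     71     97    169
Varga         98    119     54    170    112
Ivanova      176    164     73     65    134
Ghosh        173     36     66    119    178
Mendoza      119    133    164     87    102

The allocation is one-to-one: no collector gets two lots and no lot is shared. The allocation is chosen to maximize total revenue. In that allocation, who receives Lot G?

Ivanova receives Lot G.

This is a one-to-one assignment (maximum-weight bipartite matching).
Optimal: Bakr→Lot B ($169), Varga→Lot C ($170), Ivanova→Lot G ($164), Ghosh→Lot F ($173), Mendoza→Lot E ($164) — total 169+170+164+173+164 = $840.
Max-entry greedy (repeatedly take the single best remaining cell) gives $778, worse by 62.
Next-best assignment: Bakr→Lot G, Varga→Lot C, Ivanova→Lot F, Ghosh→Lot B, Mendoza→Lot E = $778.
Ivanova's own top lot is Lot F ($176), but forcing Ivanova→Lot F and reassigning the rest optimally gives only $778 — worse by 62.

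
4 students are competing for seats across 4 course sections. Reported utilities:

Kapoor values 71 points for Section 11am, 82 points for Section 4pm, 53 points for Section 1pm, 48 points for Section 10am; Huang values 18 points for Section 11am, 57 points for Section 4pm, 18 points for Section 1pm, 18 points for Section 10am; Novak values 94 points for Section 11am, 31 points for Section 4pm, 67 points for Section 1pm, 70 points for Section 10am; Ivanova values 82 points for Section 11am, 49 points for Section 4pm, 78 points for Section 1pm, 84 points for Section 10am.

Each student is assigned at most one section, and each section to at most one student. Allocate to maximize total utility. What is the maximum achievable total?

Max total: 288 points

This is the linear assignment problem.
Optimal: Kapoor→Section 1pm (53 points), Huang→Section 4pm (57 points), Novak→Section 11am (94 points), Ivanova→Section 10am (84 points) — total 53+57+94+84 = 288 points.
Row-greedy (each student in turn takes its best remaining section) gives 248 points, worse by 40.
Every other assignment is strictly worse.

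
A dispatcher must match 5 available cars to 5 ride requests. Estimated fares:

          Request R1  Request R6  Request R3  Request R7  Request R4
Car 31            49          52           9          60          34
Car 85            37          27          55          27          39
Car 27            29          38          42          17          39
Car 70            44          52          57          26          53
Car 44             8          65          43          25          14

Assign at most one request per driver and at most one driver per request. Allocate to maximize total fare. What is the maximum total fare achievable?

This is a one-to-one assignment (maximum-weight bipartite matching).
Optimal: Car 31→Request R7 ($60), Car 85→Request R3 ($55), Car 27→Request R4 ($39), Car 70→Request R1 ($44), Car 44→Request R6 ($65) — total 60+55+39+44+65 = $263.
Column-greedy (each request in turn goes to its best remaining driver) gives $237, worse by 26.
Next-best assignment: Car 31→Request R7, Car 85→Request R3, Car 27→Request R1, Car 70→Request R4, Car 44→Request R6 = $262.

Max total: $263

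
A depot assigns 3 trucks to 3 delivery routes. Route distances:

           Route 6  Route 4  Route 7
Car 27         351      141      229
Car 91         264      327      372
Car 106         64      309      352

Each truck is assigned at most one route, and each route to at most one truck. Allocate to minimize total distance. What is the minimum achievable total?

Minimum total: 577 km

Optimal: Car 27→Route 4 (141 km), Car 91→Route 7 (372 km), Car 106→Route 6 (64 km) — total 141+372+64 = 577 km.
Row-greedy (each truck in turn takes its cheapest remaining route) gives 757 km, worse by 180.
Next-best assignment: Car 27→Route 7, Car 91→Route 4, Car 106→Route 6 = 620 km.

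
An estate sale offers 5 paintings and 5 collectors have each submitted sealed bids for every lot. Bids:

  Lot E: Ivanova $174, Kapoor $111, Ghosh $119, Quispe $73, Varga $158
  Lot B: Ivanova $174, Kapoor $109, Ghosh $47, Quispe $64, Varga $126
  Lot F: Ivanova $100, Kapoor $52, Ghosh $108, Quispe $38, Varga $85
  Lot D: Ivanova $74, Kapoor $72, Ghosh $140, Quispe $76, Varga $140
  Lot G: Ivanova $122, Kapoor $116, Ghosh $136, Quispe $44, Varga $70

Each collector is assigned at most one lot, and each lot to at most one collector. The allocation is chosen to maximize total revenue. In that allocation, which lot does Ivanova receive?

This is a one-to-one assignment (maximum-weight bipartite matching).
Optimal: Ivanova→Lot B ($174), Kapoor→Lot G ($116), Ghosh→Lot F ($108), Quispe→Lot D ($76), Varga→Lot E ($158) — total 174+116+108+76+158 = $632.
Column-greedy (each lot in turn goes to its best remaining collector) gives $600, worse by 32.
Next-best assignment: Ivanova→Lot B, Kapoor→Lot G, Ghosh→Lot D, Quispe→Lot F, Varga→Lot E = $626.
No other one-to-one assignment exceeds $632.
Ivanova's own top lot is Lot E ($174), but forcing Ivanova→Lot E and reassigning the rest optimally gives only $602 — worse by 30.

Ivanova receives Lot B.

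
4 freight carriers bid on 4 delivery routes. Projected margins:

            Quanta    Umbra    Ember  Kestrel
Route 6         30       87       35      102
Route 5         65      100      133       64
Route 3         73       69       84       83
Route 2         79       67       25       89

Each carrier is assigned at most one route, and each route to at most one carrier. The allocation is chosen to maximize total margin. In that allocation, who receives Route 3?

This is a one-to-one assignment (maximum-weight bipartite matching).
Optimal: Quanta→Route 2 ($79k), Umbra→Route 3 ($69k), Ember→Route 5 ($133k), Kestrel→Route 6 ($102k) — total 79+69+133+102 = $383k.
Column-greedy (each route in turn goes to its best remaining carrier) gives $375k, worse by 8.
Next-best assignment: Quanta→Route 3, Umbra→Route 6, Ember→Route 5, Kestrel→Route 2 = $382k.
Every other assignment is strictly worse.
Umbra's own top route is Route 5 ($100k), but forcing Umbra→Route 5 and reassigning the rest optimally gives only $365k — worse by 18.

Umbra receives Route 3.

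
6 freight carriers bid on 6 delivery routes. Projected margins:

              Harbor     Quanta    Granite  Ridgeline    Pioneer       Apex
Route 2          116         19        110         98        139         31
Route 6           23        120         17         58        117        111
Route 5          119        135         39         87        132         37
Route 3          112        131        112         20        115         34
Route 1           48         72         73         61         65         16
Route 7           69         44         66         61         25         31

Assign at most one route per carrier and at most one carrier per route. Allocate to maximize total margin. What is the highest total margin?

Maximum total: $634k

Treat this as an assignment problem: match each carrier to one route.
Optimal: Harbor→Route 5 ($119k), Quanta→Route 3 ($131k), Granite→Route 1 ($73k), Ridgeline→Route 7 ($61k), Pioneer→Route 2 ($139k), Apex→Route 6 ($111k) — total 119+131+73+61+139+111 = $634k.
Next-best assignment: Harbor→Route 3, Quanta→Route 5, Granite→Route 1, Ridgeline→Route 7, Pioneer→Route 2, Apex→Route 6 = $631k.
Swapping Pioneer↔Ridgeline (Pioneer→Route 7 $25k, Ridgeline→Route 2 $98k) loses 77.
No other one-to-one assignment exceeds $634k.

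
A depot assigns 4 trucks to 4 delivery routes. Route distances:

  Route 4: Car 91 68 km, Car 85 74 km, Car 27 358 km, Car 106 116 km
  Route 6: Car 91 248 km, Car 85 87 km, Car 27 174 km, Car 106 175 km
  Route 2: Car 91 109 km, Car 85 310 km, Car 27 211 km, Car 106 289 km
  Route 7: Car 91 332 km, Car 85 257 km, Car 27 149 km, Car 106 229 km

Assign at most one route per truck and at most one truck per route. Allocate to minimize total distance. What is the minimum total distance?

Optimal: Car 91→Route 2 (109 km), Car 85→Route 6 (87 km), Car 27→Route 7 (149 km), Car 106→Route 4 (116 km) — total 109+87+149+116 = 461 km.
Min-entry greedy (repeatedly take the single cheapest remaining cell) gives 593 km, worse by 132.
Next-best assignment: Car 91→Route 2, Car 85→Route 4, Car 27→Route 7, Car 106→Route 6 = 507 km.

Min total: 461 km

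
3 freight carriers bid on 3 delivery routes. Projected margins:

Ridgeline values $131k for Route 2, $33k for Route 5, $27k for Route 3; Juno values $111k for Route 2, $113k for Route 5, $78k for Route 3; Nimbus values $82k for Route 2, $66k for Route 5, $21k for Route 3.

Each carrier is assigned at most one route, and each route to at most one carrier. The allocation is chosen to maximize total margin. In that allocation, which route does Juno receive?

This is the linear assignment problem.
Optimal: Ridgeline→Route 2 ($131k), Juno→Route 3 ($78k), Nimbus→Route 5 ($66k) — total 131+78+66 = $275k.
Next-best assignment: Ridgeline→Route 2, Juno→Route 5, Nimbus→Route 3 = $265k.
Checked against all permutations: $275k is optimal.
Juno's own top route is Route 5 ($113k), but forcing Juno→Route 5 and reassigning the rest optimally gives only $265k — worse by 10.

Juno receives Route 3.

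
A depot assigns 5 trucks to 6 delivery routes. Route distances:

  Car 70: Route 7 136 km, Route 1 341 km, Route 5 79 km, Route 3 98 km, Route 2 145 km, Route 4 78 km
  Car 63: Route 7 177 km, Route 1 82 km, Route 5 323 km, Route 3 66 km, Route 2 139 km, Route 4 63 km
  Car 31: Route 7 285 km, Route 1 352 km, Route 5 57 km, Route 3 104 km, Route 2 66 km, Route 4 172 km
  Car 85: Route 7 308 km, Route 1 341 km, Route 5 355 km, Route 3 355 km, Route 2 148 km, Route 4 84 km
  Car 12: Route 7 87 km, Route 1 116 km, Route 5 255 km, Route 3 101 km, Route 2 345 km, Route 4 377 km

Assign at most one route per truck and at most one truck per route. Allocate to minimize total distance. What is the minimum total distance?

Min total: 382 km

This is a one-to-one assignment (minimum-cost bipartite matching).
Optimal: Car 70→Route 5 (79 km), Car 63→Route 3 (66 km), Car 31→Route 2 (66 km), Car 85→Route 4 (84 km), Car 12→Route 7 (87 km) — total 79+66+66+84+87 = 382 km.
Min-entry greedy (repeatedly take the single cheapest remaining cell) gives 453 km, worse by 71.
Next-best assignment: Car 70→Route 5, Car 63→Route 1, Car 31→Route 2, Car 85→Route 4, Car 12→Route 7 = 398 km.
Swapping Car 12↔Car 85 (Car 12→Route 4 377 km, Car 85→Route 7 308 km) adds 514.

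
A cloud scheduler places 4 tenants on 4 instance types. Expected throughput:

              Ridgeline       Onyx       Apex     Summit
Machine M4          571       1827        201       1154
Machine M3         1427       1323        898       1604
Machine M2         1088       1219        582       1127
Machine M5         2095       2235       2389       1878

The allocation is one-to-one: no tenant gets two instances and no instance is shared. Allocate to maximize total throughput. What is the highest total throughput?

Max total: 6908 ops/s

This is a one-to-one assignment (maximum-weight bipartite matching).
Optimal: Ridgeline→Machine M2 (1088 ops/s), Onyx→Machine M4 (1827 ops/s), Apex→Machine M5 (2389 ops/s), Summit→Machine M3 (1604 ops/s) — total 1088+1827+2389+1604 = 6908 ops/s.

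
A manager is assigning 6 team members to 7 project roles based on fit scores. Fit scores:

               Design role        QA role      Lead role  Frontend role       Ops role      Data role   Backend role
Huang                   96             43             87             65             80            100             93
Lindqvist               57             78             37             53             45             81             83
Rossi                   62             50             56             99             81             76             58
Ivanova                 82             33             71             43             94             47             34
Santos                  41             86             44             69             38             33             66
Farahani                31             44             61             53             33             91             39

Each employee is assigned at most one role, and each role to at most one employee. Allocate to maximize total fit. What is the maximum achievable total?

Optimal: Huang→Design role (96 pts), Lindqvist→Backend role (83 pts), Rossi→Frontend role (99 pts), Ivanova→Ops role (94 pts), Santos→QA role (86 pts), Farahani→Data role (91 pts) — total 96+83+99+94+86+91 = 549 pts.
Max-entry greedy (repeatedly take the single best remaining cell) gives 523 pts, worse by 26.
Swapping Santos↔Rossi (Santos→Frontend role 69 pts, Rossi→QA role 50 pts) loses 66.

Max total: 549 pts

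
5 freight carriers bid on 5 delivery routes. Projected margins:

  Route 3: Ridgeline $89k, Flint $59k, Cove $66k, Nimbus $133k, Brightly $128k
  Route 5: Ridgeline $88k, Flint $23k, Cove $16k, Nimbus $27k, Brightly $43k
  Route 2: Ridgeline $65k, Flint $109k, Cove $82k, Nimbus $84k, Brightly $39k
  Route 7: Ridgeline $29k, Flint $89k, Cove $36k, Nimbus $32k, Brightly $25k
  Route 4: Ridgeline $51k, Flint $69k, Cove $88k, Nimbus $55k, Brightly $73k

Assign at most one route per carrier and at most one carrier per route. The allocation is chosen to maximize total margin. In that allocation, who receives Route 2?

Nimbus receives Route 2.

Optimal: Ridgeline→Route 5 ($88k), Flint→Route 7 ($89k), Cove→Route 4 ($88k), Nimbus→Route 2 ($84k), Brightly→Route 3 ($128k) — total 88+89+88+84+128 = $477k.
Row-greedy (each carrier in turn takes its best remaining route) gives $361k, worse by 116.
Swapping Flint↔Brightly (Flint→Route 3 $59k, Brightly→Route 7 $25k) loses 133.
Checked against all permutations: $477k is optimal.
Nimbus's own top route is Route 3 ($133k), but forcing Nimbus→Route 3 and reassigning the rest optimally gives only $465k — worse by 12.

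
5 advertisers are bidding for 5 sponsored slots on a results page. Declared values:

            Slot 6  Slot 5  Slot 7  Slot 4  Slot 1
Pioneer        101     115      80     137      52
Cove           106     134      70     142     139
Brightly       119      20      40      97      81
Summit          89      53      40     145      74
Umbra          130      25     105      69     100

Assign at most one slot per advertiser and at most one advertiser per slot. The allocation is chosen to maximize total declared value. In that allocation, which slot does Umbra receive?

This is the linear assignment problem.
Optimal: Pioneer→Slot 5 ($115), Cove→Slot 1 ($139), Brightly→Slot 6 ($119), Summit→Slot 4 ($145), Umbra→Slot 7 ($105) — total 115+139+119+145+105 = $623.
Swapping Summit↔Brightly (Summit→Slot 6 $89, Brightly→Slot 4 $97) loses 78.
Umbra's own top slot is Slot 6 ($130), but forcing Umbra→Slot 6 and reassigning the rest optimally gives only $570 — worse by 53.

Umbra receives Slot 7.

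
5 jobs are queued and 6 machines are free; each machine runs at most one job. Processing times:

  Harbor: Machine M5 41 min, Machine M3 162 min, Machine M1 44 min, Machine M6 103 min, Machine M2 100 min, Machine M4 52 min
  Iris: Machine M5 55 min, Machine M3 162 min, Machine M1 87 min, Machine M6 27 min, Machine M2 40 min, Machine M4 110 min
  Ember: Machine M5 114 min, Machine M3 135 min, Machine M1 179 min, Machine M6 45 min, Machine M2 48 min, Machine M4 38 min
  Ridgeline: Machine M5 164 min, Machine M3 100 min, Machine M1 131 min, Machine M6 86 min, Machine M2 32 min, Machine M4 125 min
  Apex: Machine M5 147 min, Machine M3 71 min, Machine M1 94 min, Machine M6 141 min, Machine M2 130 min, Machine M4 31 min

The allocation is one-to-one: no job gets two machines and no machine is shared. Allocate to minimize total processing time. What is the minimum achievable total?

Optimal: Harbor→Machine M1 (44 min), Iris→Machine M5 (55 min), Ember→Machine M6 (45 min), Ridgeline→Machine M2 (32 min), Apex→Machine M4 (31 min) — total 44+55+45+32+31 = 207 min.
Swapping Harbor↔Ember (Harbor→Machine M6 103 min, Ember→Machine M1 179 min) adds 193.

Min total: 207 min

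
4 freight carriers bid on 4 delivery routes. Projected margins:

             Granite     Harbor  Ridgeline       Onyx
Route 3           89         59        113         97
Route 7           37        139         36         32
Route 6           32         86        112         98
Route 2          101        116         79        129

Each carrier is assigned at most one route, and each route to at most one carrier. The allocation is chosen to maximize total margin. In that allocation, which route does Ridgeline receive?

Ridgeline receives Route 6.

This is the linear assignment problem.
Optimal: Granite→Route 3 ($89k), Harbor→Route 7 ($139k), Ridgeline→Route 6 ($112k), Onyx→Route 2 ($129k) — total 89+139+112+129 = $469k.
Max-entry greedy (repeatedly take the single best remaining cell) gives $413k, worse by 56.
Next-best assignment: Granite→Route 2, Harbor→Route 7, Ridgeline→Route 3, Onyx→Route 6 = $451k.
Ridgeline's own top route is Route 3 ($113k), but forcing Ridgeline→Route 3 and reassigning the rest optimally gives only $451k — worse by 18.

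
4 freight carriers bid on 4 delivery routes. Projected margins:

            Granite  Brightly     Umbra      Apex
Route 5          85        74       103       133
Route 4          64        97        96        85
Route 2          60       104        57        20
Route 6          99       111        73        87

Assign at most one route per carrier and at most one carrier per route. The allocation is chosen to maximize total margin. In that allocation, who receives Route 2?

Brightly receives Route 2.

Optimal: Granite→Route 6 ($99k), Brightly→Route 2 ($104k), Umbra→Route 4 ($96k), Apex→Route 5 ($133k) — total 99+104+96+133 = $432k.
Column-greedy (each route in turn goes to its best remaining carrier) gives $363k, worse by 69.
Brightly's own top route is Route 6 ($111k), but forcing Brightly→Route 6 and reassigning the rest optimally gives only $400k — worse by 32.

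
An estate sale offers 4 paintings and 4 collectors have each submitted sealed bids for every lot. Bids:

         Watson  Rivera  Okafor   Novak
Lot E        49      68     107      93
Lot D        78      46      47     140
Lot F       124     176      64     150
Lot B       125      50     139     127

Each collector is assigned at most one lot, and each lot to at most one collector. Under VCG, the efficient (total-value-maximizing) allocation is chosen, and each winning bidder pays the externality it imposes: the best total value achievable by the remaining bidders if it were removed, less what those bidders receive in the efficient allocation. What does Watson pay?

Watson pays $32.

Efficient allocation: Watson→Lot B ($125), Rivera→Lot F ($176), Okafor→Lot E ($107), Novak→Lot D ($140); total welfare W = $548.
Watson receives Lot B at value $125, so the others get W − 125 = $423.
Without Watson: best allocation of the remaining 3 bidders over all 4 lots is Rivera→Lot F ($176), Okafor→Lot B ($139), Novak→Lot D ($140), total $455.
VCG payment = (others' best without Watson) − (others' welfare with Watson) = 455 − 423 = $32.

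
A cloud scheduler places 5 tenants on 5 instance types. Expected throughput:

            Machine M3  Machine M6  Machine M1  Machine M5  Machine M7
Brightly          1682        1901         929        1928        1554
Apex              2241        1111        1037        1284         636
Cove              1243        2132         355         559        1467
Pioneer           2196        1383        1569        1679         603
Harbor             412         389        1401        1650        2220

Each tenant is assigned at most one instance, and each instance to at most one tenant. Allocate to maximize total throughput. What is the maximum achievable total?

Optimal: Brightly→Machine M5 (1928 ops/s), Apex→Machine M3 (2241 ops/s), Cove→Machine M6 (2132 ops/s), Pioneer→Machine M1 (1569 ops/s), Harbor→Machine M7 (2220 ops/s) — total 1928+2241+2132+1569+2220 = 10090 ops/s.
Next-best assignment: Brightly→Machine M5, Apex→Machine M1, Cove→Machine M6, Pioneer→Machine M3, Harbor→Machine M7 = 9513 ops/s.
Swapping Brightly↔Harbor (Brightly→Machine M7 1554 ops/s, Harbor→Machine M5 1650 ops/s) loses 944.
Every other assignment is strictly worse.

Max total: 10090 ops/s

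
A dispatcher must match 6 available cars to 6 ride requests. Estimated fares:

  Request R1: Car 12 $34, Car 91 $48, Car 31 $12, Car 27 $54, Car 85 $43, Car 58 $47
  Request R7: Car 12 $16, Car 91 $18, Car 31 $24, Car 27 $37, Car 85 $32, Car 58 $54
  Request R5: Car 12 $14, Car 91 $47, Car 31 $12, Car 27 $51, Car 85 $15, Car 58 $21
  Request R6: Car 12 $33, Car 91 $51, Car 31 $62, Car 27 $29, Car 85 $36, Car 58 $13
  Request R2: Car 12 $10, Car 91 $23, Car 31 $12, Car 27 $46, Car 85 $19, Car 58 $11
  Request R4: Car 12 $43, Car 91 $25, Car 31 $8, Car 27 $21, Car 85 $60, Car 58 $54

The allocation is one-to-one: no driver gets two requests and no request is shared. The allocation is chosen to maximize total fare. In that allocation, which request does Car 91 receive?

Treat this as an assignment problem: match each driver to one request.
Optimal: Car 12→Request R1 ($34), Car 91→Request R5 ($47), Car 31→Request R6 ($62), Car 27→Request R2 ($46), Car 85→Request R4 ($60), Car 58→Request R7 ($54) — total 34+47+62+46+60+54 = $303.
Column-greedy (each request in turn goes to its best remaining driver) gives $279, worse by 24.
Every other assignment is strictly worse.
Car 91's own top request is Request R6 ($51), but forcing Car 91→Request R6 and reassigning the rest optimally gives only $262 — worse by 41.

Car 91 receives Request R5.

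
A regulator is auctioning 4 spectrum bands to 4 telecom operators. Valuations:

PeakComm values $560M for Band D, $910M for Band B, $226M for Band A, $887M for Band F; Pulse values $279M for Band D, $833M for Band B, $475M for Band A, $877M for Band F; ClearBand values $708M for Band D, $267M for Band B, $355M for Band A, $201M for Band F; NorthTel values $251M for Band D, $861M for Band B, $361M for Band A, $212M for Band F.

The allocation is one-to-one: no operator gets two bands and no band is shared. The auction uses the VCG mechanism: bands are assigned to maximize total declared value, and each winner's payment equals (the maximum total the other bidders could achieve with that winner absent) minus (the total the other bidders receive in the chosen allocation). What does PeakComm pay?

Efficient allocation: PeakComm→Band F ($887M), Pulse→Band A ($475M), ClearBand→Band D ($708M), NorthTel→Band B ($861M); total welfare W = $2931M.
PeakComm receives Band F at value $887M, so the others get W − 887 = $2044M.
Without PeakComm: best allocation of the remaining 3 bidders over all 4 bands is Pulse→Band F ($877M), ClearBand→Band D ($708M), NorthTel→Band B ($861M), total $2446M.
VCG payment = (others' best without PeakComm) − (others' welfare with PeakComm) = 2446 − 2044 = $402M.

PeakComm pays $402M.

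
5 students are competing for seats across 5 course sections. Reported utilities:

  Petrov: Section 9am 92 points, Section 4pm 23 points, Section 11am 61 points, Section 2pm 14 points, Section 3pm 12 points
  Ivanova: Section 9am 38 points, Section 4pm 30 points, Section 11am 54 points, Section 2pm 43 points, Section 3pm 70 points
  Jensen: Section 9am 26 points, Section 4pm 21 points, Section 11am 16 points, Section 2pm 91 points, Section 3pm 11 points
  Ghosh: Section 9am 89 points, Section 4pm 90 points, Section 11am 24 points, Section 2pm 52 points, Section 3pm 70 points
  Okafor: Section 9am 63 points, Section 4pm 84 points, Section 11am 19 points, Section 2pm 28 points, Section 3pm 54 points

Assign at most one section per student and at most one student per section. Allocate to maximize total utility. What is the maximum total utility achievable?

Max total: 395 points

Optimal: Petrov→Section 11am (61 points), Ivanova→Section 3pm (70 points), Jensen→Section 2pm (91 points), Ghosh→Section 9am (89 points), Okafor→Section 4pm (84 points) — total 61+70+91+89+84 = 395 points.
Max-entry greedy (repeatedly take the single best remaining cell) gives 362 points, worse by 33.
Next-best assignment: Petrov→Section 9am, Ivanova→Section 11am, Jensen→Section 2pm, Ghosh→Section 3pm, Okafor→Section 4pm = 391 points.
Checked against all permutations: 395 points is optimal.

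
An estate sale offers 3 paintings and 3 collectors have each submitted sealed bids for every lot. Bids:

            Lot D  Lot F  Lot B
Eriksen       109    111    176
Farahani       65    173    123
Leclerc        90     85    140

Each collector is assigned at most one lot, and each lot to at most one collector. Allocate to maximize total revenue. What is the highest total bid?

Max total: $439

This is a one-to-one assignment (maximum-weight bipartite matching).
Optimal: Eriksen→Lot B ($176), Farahani→Lot F ($173), Leclerc→Lot D ($90) — total 176+173+90 = $439.
Column-greedy (each lot in turn goes to its best remaining collector) gives $422, worse by 17.
Next-best assignment: Eriksen→Lot D, Farahani→Lot F, Leclerc→Lot B = $422.
Checked against all permutations: $439 is optimal.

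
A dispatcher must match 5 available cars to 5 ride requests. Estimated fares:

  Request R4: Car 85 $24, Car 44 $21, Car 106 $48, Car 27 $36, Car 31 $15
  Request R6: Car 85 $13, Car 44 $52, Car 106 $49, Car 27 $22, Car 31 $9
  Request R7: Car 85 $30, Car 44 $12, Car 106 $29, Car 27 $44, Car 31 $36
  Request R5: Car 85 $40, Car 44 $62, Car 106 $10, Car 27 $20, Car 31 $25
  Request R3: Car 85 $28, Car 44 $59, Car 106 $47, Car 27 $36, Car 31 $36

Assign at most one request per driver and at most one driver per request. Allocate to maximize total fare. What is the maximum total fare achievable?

Optimal: Car 85→Request R5 ($40), Car 44→Request R6 ($52), Car 106→Request R4 ($48), Car 27→Request R7 ($44), Car 31→Request R3 ($36) — total 40+52+48+44+36 = $220.
Row-greedy (each driver in turn takes its best remaining request) gives $207, worse by 13.
Swapping Car 44↔Car 31 (Car 44→Request R3 $59, Car 31→Request R6 $9) loses 20.
No other one-to-one assignment exceeds $220.

Max total: $220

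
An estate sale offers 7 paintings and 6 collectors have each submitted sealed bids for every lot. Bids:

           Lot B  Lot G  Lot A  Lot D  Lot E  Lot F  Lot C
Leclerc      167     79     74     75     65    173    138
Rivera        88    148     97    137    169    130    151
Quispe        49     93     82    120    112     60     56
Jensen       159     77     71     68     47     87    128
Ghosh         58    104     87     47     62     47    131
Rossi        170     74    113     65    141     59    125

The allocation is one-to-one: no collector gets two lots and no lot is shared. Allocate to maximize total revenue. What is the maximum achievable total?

Optimal: Leclerc→Lot F ($173), Rivera→Lot G ($148), Quispe→Lot D ($120), Jensen→Lot B ($159), Ghosh→Lot C ($131), Rossi→Lot E ($141) — total 173+148+120+159+131+141 = $872.
Column-greedy (each lot in turn goes to its best remaining collector) gives $677, worse by 195.
Next-best assignment: Leclerc→Lot F, Rivera→Lot E, Quispe→Lot D, Jensen→Lot B, Ghosh→Lot C, Rossi→Lot A = $865.
No other one-to-one assignment exceeds $872.

Maximum total: $872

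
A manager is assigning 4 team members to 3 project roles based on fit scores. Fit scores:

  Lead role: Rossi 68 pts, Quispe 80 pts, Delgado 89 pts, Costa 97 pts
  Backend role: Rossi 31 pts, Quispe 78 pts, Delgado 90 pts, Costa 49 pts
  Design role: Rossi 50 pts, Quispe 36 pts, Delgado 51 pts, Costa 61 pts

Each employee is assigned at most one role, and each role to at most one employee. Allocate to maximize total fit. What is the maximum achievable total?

Treat this as an assignment problem: match each employee to one role.
Optimal: Costa→Lead role (97 pts), Delgado→Backend role (90 pts), Rossi→Design role (50 pts) — total 97+90+50 = 237 pts.
Row-greedy (each employee in turn takes its best remaining role) gives 197 pts, worse by 40.
Next-best assignment: Quispe→Lead role, Delgado→Backend role, Costa→Design role = 231 pts.
Checked against all permutations: 237 pts is optimal.

Max total: 237 pts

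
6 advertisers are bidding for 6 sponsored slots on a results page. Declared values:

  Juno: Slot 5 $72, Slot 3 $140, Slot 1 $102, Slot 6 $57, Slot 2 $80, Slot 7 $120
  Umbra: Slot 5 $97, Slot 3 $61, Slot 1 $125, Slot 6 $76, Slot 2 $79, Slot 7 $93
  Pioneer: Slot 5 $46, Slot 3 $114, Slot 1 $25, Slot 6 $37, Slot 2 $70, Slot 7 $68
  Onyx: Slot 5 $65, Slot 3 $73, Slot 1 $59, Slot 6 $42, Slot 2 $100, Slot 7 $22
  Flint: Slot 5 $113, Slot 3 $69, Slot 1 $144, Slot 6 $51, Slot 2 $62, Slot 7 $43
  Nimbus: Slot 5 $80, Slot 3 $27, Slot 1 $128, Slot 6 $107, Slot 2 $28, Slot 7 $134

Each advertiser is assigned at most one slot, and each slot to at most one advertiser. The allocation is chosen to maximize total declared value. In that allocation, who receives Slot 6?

Optimal: Juno→Slot 7 ($120), Umbra→Slot 5 ($97), Pioneer→Slot 3 ($114), Onyx→Slot 2 ($100), Flint→Slot 1 ($144), Nimbus→Slot 6 ($107) — total 120+97+114+100+144+107 = $682.
Column-greedy (each slot in turn goes to its best remaining advertiser) gives $625, worse by 57.
Next-best assignment: Juno→Slot 7, Umbra→Slot 1, Pioneer→Slot 3, Onyx→Slot 2, Flint→Slot 5, Nimbus→Slot 6 = $679.
Swapping Pioneer↔Umbra (Pioneer→Slot 5 $46, Umbra→Slot 3 $61) loses 104.
No other one-to-one assignment exceeds $682.
Nimbus's own top slot is Slot 7 ($134), but forcing Nimbus→Slot 7 and reassigning the rest optimally gives only $652 — worse by 30.

Nimbus receives Slot 6.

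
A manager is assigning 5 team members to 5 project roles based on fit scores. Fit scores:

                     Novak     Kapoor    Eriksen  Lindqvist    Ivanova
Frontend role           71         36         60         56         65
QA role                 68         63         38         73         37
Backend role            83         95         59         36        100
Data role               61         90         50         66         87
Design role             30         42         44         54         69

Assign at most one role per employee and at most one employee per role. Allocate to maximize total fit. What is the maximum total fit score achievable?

This is a one-to-one assignment (maximum-weight bipartite matching).
Optimal: Novak→Frontend role (71 pts), Kapoor→Data role (90 pts), Eriksen→Design role (44 pts), Lindqvist→QA role (73 pts), Ivanova→Backend role (100 pts) — total 71+90+44+73+100 = 378 pts.
Row-greedy (each employee in turn takes its best remaining role) gives 375 pts, worse by 3.
Swapping Ivanova↔Novak (Ivanova→Frontend role 65 pts, Novak→Backend role 83 pts) loses 23.
Every other assignment is strictly worse.

Maximum total: 378 pts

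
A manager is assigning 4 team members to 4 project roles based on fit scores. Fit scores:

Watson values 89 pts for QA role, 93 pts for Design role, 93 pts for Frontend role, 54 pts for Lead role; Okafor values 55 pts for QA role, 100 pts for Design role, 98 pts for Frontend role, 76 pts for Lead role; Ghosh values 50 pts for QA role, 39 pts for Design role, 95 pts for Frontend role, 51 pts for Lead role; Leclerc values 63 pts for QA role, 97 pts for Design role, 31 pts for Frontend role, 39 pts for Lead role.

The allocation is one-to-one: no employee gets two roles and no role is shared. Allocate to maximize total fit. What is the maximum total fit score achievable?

Max total: 357 pts

This is a one-to-one assignment (maximum-weight bipartite matching).
Optimal: Watson→QA role (89 pts), Okafor→Lead role (76 pts), Ghosh→Frontend role (95 pts), Leclerc→Design role (97 pts) — total 89+76+95+97 = 357 pts.
Column-greedy (each role in turn goes to its best remaining employee) gives 323 pts, worse by 34.
Checked against all permutations: 357 pts is optimal.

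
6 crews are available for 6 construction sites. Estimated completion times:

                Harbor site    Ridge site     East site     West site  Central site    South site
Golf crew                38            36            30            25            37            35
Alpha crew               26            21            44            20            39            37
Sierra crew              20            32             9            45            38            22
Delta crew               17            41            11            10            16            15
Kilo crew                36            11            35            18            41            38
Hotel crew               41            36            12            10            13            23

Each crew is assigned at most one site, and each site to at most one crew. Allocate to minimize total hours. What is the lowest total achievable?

This is the linear assignment problem.
Optimal: Golf crew→West site (25 hours), Alpha crew→Harbor site (26 hours), Sierra crew→East site (9 hours), Delta crew→South site (15 hours), Kilo crew→Ridge site (11 hours), Hotel crew→Central site (13 hours) — total 25+26+9+15+11+13 = 99 hours.
Next-best assignment: Golf crew→South site, Alpha crew→Harbor site, Sierra crew→East site, Delta crew→West site, Kilo crew→Ridge site, Hotel crew→Central site = 104 hours.
Every other assignment is strictly worse.

Minimum total: 99 hours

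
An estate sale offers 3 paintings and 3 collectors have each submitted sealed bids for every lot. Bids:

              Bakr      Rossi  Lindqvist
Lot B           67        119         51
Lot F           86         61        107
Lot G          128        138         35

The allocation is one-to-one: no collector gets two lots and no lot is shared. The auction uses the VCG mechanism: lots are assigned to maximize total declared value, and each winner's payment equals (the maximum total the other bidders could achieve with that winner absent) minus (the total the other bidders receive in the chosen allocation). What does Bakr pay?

Efficient allocation: Bakr→Lot G ($128), Rossi→Lot B ($119), Lindqvist→Lot F ($107); total welfare W = $354.
Bakr receives Lot G at value $128, so the others get W − 128 = $226.
Without Bakr: best allocation of the remaining 2 bidders over all 3 lots is Rossi→Lot G ($138), Lindqvist→Lot F ($107), total $245.
VCG payment = (others' best without Bakr) − (others' welfare with Bakr) = 245 − 226 = $19.

Bakr pays $19.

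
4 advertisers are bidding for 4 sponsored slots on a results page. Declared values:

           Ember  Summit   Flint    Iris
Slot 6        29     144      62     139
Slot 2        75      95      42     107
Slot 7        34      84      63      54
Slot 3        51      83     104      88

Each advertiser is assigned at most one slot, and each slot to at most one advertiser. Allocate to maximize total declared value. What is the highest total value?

Maximum total: $402

Treat this as an assignment problem: match each advertiser to one slot.
Optimal: Ember→Slot 2 ($75), Summit→Slot 7 ($84), Flint→Slot 3 ($104), Iris→Slot 6 ($139) — total 75+84+104+139 = $402.
Next-best assignment: Ember→Slot 7, Summit→Slot 6, Flint→Slot 3, Iris→Slot 2 = $389.
No other one-to-one assignment exceeds $402.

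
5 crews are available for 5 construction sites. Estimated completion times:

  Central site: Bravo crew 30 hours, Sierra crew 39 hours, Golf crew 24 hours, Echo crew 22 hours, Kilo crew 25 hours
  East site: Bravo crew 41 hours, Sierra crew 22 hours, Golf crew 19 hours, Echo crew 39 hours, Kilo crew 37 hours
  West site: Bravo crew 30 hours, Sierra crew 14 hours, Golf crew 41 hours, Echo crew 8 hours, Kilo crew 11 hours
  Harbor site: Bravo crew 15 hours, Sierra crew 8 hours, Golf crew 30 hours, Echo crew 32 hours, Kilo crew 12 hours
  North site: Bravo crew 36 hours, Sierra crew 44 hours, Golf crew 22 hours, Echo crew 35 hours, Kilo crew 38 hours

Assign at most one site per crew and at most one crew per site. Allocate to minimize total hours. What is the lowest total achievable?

Min total: 92 hours

Treat this as an assignment problem: match each crew to one site.
Optimal: Bravo crew→Harbor site (15 hours), Sierra crew→East site (22 hours), Golf crew→North site (22 hours), Echo crew→Central site (22 hours), Kilo crew→West site (11 hours) — total 15+22+22+22+11 = 92 hours.
Min-entry greedy (repeatedly take the single cheapest remaining cell) gives 96 hours, worse by 4.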